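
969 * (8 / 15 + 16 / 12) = 9044 / 5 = 1808.80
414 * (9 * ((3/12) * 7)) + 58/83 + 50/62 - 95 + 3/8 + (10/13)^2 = 6427.97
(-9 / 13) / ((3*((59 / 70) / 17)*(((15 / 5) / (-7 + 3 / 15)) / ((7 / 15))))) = 4.92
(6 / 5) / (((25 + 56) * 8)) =1 / 540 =0.00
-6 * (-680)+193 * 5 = 5045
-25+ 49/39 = -23.74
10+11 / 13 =141 / 13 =10.85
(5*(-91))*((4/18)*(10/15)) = -1820/27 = -67.41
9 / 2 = 4.50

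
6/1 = 6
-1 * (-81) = 81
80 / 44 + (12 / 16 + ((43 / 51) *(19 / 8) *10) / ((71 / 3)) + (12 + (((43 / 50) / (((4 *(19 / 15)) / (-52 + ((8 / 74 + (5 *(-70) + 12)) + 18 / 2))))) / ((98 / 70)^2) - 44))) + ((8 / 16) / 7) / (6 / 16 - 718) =-1293321820367909 / 21005300271032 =-61.57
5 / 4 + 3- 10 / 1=-23 / 4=-5.75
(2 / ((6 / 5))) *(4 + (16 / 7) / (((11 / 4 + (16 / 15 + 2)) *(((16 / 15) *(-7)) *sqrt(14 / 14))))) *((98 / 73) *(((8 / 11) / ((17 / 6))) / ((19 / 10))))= 108006400 / 90519781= 1.19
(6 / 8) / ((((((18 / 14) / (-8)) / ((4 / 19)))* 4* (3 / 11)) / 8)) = -1232 / 171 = -7.20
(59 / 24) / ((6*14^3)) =59 / 395136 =0.00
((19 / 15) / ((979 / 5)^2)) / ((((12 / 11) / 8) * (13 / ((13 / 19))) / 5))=50 / 784179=0.00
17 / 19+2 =55 / 19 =2.89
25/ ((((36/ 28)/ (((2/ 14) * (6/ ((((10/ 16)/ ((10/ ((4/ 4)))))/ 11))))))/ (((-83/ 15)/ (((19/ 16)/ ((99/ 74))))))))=-12855040/ 703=-18285.97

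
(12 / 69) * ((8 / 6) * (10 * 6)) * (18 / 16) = 360 / 23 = 15.65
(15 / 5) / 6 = 0.50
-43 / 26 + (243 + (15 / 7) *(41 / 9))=137105 / 546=251.11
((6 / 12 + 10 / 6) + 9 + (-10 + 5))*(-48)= -296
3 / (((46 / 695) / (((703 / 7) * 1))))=1465755 / 322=4552.03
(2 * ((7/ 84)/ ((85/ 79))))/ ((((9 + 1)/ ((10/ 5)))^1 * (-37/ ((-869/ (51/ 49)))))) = 3363899/ 4811850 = 0.70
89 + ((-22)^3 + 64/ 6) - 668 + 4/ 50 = -841219/ 75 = -11216.25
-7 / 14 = -1 / 2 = -0.50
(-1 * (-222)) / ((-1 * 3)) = -74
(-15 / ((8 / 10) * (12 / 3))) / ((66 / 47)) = -1175 / 352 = -3.34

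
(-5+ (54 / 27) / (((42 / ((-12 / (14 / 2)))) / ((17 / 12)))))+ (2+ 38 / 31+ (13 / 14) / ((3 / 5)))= -3119 / 9114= -0.34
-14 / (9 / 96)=-448 / 3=-149.33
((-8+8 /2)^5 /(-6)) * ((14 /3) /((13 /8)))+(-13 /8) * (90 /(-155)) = 7124345 /14508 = 491.06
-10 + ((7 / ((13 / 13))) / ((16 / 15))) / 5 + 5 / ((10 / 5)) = -99 / 16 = -6.19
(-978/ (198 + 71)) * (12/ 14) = -5868/ 1883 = -3.12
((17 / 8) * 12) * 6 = 153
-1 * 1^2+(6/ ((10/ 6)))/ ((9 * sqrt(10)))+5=4.13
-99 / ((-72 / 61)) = 83.88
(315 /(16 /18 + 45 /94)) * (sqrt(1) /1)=266490 /1157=230.33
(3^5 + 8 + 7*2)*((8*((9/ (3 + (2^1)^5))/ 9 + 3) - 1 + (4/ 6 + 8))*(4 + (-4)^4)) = 46149220/ 21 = 2197581.90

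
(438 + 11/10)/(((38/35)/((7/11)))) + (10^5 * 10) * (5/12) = 1045645477/2508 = 416924.03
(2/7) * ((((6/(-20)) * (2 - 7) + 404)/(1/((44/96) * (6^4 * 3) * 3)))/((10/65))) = 28181439/7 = 4025919.86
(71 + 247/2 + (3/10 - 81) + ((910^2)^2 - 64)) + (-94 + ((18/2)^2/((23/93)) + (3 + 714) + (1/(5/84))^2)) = 394306026487473/575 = 685749611282.56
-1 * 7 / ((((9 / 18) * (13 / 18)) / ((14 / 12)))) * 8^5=-9633792 / 13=-741060.92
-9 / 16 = -0.56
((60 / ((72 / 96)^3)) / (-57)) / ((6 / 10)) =-6400 / 1539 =-4.16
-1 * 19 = -19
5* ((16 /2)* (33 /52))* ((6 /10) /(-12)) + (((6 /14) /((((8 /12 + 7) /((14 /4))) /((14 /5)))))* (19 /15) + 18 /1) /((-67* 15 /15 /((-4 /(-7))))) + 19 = 123202279 /7011550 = 17.57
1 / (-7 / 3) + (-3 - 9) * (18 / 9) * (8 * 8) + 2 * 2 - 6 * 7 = -11021 / 7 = -1574.43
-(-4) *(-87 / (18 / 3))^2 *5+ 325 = 4530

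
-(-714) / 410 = 357 / 205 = 1.74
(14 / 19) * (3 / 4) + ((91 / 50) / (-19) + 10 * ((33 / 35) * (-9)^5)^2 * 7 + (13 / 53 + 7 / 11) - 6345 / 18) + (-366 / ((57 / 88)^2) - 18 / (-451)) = 1965910921901936158243 / 9060432150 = 216977610930.17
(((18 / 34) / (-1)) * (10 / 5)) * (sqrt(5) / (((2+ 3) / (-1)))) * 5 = 18 * sqrt(5) / 17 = 2.37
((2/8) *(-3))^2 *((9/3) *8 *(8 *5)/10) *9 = 486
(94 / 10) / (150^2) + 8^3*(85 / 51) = 96000047 / 112500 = 853.33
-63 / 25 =-2.52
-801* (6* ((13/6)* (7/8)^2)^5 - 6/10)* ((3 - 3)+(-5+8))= -46300532738153497/257698037760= -179669.71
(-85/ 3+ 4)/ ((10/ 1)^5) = -73/ 300000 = -0.00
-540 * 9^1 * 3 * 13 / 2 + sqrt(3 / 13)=-94770 + sqrt(39) / 13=-94769.52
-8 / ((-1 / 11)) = 88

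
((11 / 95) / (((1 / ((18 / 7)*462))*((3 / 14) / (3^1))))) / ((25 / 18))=3293136 / 2375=1386.58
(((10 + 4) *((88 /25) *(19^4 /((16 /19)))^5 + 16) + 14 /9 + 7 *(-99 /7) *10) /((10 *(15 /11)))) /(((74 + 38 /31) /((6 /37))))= 1999562356870805571514983908218008017 /2891612160000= 691504339527609944590558.10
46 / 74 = 23 / 37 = 0.62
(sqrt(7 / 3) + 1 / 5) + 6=sqrt(21) / 3 + 31 / 5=7.73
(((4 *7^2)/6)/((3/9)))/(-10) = -49/5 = -9.80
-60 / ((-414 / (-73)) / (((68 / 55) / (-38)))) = 4964 / 14421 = 0.34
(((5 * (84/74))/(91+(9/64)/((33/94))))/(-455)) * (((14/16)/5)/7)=-0.00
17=17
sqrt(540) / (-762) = -sqrt(15) / 127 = -0.03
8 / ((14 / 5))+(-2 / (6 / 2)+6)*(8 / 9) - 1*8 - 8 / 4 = -2.40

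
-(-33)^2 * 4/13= -4356/13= -335.08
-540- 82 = -622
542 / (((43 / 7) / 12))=45528 / 43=1058.79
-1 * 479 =-479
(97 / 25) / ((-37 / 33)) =-3201 / 925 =-3.46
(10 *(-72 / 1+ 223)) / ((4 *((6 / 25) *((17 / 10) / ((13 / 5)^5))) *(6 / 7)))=392456701 / 3060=128253.82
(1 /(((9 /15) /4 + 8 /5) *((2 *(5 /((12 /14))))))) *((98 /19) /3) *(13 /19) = 104 /1805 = 0.06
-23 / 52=-0.44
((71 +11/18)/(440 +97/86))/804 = 55427/274512132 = 0.00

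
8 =8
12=12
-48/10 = -24/5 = -4.80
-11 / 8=-1.38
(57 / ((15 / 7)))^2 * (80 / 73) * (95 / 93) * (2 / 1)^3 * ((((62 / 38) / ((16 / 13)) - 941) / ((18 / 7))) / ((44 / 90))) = -353714020030 / 74679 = -4736458.98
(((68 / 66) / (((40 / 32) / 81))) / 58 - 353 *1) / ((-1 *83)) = 561199 / 132385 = 4.24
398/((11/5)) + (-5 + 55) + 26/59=231.35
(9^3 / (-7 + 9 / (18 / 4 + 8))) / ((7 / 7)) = -18225 / 157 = -116.08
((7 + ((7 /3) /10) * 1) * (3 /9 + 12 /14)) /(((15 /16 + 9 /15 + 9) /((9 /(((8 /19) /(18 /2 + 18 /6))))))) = 58900 /281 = 209.61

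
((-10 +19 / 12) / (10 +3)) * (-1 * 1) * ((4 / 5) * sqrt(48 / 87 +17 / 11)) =101 * sqrt(213411) / 62205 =0.75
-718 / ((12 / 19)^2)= -129599 / 72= -1799.99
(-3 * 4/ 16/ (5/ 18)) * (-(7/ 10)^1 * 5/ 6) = 63/ 40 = 1.58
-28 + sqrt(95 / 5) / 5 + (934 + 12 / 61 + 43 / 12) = sqrt(19) / 5 + 665959 / 732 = 910.65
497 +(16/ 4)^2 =513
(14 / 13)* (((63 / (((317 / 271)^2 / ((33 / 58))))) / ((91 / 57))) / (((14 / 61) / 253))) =19187581739337 / 984993178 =19479.91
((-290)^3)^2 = 594823321000000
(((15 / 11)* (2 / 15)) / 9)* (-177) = -118 / 33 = -3.58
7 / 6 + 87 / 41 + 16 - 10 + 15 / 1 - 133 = -26743 / 246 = -108.71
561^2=314721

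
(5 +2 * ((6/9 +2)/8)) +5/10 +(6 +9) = 127/6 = 21.17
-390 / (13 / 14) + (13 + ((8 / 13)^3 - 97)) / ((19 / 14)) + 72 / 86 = -480.89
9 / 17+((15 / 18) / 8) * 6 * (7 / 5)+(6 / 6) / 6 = 641 / 408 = 1.57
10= 10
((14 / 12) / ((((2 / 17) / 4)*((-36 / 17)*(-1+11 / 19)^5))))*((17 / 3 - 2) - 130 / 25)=-115210410371 / 53084160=-2170.33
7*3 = 21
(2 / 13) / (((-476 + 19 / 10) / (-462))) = 840 / 5603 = 0.15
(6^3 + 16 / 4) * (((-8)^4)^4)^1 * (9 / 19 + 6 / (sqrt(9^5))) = 47496087570156093440 / 1539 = 30861655341232029.53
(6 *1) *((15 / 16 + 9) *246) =58671 / 4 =14667.75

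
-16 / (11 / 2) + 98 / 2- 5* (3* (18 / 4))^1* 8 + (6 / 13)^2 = -917781 / 1859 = -493.70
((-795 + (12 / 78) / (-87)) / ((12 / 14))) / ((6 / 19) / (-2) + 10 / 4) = -119586551 / 301977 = -396.01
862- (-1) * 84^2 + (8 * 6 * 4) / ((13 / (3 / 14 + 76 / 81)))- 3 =19488979 / 2457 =7932.02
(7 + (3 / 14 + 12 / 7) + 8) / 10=1.69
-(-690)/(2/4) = 1380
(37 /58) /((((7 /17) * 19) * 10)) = 629 /77140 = 0.01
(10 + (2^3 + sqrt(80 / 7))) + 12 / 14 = 4 * sqrt(35) / 7 + 132 / 7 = 22.24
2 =2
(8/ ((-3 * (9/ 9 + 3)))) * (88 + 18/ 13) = -2324/ 39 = -59.59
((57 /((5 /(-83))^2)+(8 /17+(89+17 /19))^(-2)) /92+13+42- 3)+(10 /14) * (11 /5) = 3076532748643159 /13716223438400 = 224.30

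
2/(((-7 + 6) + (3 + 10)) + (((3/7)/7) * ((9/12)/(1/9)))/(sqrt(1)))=392/2433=0.16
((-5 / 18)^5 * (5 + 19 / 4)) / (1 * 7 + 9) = -40625 / 40310784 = -0.00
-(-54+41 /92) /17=4927 /1564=3.15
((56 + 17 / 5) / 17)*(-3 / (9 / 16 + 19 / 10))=-14256 / 3349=-4.26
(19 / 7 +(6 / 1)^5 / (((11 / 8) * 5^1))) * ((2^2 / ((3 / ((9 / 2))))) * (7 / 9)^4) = 2489.42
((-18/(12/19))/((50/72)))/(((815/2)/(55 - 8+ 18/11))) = -219564/44825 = -4.90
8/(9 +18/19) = 152/189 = 0.80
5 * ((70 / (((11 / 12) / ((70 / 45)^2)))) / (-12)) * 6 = -137200 / 297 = -461.95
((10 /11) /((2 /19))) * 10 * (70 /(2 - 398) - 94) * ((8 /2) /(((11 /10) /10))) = -3542930000 /11979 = -295761.75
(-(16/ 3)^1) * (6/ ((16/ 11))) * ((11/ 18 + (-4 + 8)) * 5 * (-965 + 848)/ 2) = 59345/ 2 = 29672.50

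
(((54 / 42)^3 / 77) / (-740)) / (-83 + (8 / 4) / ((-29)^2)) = 204363 / 454733505380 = 0.00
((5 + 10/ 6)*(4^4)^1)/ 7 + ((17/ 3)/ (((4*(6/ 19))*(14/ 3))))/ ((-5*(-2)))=819523/ 3360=243.91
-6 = -6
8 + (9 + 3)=20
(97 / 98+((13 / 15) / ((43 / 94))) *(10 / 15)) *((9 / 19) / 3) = 427207 / 1200990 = 0.36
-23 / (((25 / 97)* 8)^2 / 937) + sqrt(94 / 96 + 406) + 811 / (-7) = -1451853513 / 280000 + sqrt(58605) / 12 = -5165.02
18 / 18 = 1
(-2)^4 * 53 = 848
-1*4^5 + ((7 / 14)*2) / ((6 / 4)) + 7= -3049 / 3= -1016.33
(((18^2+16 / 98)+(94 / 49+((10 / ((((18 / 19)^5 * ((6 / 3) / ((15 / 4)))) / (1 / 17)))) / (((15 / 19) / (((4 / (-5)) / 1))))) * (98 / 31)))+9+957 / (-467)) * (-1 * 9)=-3741644269219813 / 1265941380816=-2955.62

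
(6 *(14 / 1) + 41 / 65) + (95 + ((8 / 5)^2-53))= 41987 / 325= 129.19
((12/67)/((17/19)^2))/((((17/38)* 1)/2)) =329232/329171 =1.00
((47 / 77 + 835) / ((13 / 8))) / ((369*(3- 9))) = -257368 / 1108107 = -0.23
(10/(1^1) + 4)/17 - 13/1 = -207/17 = -12.18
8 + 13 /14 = 125 /14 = 8.93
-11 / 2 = -5.50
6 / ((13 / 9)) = 54 / 13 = 4.15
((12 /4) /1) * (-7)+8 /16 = -41 /2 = -20.50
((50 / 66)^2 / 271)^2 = 0.00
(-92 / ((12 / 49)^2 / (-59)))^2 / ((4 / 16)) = 32764157520.52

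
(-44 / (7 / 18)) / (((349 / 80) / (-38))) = 2407680 / 2443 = 985.54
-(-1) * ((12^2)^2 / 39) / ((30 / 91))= 8064 / 5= 1612.80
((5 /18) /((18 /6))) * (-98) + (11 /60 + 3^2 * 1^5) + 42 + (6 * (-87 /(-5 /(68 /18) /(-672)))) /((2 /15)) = -1073376301 /540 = -1987733.89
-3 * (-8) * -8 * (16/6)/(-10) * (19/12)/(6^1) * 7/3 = 4256/135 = 31.53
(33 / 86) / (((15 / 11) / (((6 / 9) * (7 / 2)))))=847 / 1290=0.66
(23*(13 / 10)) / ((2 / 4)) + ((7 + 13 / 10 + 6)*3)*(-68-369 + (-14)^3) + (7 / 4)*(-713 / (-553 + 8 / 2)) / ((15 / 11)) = -4493129093 / 32940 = -136403.43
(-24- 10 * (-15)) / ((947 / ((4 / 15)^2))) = 224 / 23675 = 0.01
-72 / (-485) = 0.15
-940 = -940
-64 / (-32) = 2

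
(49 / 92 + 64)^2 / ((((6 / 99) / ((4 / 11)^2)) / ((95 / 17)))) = 10045671165 / 197846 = 50775.20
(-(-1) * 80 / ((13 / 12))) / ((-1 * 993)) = -320 / 4303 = -0.07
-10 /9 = -1.11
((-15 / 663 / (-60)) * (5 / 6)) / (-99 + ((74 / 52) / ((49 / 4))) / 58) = -1421 / 447687792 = -0.00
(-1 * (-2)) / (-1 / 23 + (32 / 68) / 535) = -418370 / 8911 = -46.95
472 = 472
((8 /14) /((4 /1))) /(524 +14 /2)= 0.00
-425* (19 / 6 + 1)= -10625 / 6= -1770.83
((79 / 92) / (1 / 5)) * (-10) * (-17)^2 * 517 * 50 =-7377266875 / 23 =-320750733.70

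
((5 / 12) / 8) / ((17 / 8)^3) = 80 / 14739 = 0.01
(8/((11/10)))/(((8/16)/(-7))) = -1120/11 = -101.82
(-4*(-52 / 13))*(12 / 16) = 12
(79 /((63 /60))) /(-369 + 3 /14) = -3160 /15489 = -0.20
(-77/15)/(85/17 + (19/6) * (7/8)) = -1232/1865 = -0.66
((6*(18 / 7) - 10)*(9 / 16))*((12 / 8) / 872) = 513 / 97664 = 0.01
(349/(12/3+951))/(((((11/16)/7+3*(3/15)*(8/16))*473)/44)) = 156352/1831499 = 0.09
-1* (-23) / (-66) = -0.35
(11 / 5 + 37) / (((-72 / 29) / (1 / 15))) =-1421 / 1350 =-1.05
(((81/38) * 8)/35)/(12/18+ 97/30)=216/1729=0.12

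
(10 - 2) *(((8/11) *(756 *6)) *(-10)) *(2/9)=-645120/11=-58647.27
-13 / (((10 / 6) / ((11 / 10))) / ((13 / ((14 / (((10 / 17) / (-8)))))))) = 5577 / 9520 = 0.59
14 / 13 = 1.08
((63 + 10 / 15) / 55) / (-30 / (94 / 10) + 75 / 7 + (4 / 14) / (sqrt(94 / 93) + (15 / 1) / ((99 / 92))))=0.15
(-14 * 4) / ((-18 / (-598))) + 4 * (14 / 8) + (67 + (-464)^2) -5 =1921541 / 9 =213504.56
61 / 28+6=229 / 28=8.18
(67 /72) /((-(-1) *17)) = 67 /1224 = 0.05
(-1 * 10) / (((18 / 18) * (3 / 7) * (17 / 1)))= -70 / 51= -1.37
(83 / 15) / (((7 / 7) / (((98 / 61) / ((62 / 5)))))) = 4067 / 5673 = 0.72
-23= -23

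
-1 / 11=-0.09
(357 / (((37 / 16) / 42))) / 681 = 79968 / 8399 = 9.52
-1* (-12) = 12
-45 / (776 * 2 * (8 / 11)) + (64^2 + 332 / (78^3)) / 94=1506981834889 / 34615721088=43.53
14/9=1.56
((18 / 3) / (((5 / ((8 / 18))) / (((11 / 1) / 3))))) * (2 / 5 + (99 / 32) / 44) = 3311 / 3600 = 0.92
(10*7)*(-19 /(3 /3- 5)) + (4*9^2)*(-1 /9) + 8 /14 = 4159 /14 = 297.07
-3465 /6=-1155 /2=-577.50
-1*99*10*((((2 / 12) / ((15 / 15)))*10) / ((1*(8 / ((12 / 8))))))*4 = -2475 / 2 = -1237.50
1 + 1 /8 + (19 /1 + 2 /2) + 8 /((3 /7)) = 955 /24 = 39.79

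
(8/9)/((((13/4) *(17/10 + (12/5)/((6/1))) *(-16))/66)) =-440/819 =-0.54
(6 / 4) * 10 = 15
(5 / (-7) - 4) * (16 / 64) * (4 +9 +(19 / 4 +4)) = -2871 / 112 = -25.63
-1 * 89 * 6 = -534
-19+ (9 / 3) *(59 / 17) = -146 / 17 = -8.59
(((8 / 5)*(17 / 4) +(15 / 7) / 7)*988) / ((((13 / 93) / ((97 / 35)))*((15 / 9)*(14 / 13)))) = 23275641402 / 300125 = 77553.16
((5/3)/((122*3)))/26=5/28548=0.00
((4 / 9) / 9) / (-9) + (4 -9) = -3649 / 729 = -5.01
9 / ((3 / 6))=18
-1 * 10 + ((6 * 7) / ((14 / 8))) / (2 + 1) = -2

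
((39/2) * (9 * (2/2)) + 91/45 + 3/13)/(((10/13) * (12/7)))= 1455797/10800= 134.80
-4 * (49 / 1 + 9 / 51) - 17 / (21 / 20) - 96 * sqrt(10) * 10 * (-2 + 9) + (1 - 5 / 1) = -6720 * sqrt(10) - 77432 / 357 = -21467.40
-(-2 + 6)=-4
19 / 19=1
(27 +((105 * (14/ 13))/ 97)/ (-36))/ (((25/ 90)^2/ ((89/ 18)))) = 54477879/ 31525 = 1728.08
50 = 50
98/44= 49/22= 2.23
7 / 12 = 0.58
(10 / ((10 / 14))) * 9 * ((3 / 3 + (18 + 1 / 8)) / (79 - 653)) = -4.20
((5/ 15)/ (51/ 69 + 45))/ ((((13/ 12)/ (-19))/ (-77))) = 9.84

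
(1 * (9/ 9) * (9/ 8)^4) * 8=6561/ 512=12.81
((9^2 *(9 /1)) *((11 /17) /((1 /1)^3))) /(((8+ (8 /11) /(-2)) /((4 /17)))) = 29403 /2023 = 14.53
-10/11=-0.91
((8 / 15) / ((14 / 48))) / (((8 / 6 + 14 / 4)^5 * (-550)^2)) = 124416 / 54290447509375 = 0.00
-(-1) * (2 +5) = 7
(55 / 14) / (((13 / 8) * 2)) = 110 / 91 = 1.21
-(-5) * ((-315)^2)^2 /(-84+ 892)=49228003125 /808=60925746.44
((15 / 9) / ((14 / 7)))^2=25 / 36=0.69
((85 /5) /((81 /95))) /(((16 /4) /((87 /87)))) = 1615 /324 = 4.98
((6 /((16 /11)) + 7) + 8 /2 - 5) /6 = 27 /16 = 1.69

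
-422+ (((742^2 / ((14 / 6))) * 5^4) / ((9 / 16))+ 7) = 786518755 / 3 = 262172918.33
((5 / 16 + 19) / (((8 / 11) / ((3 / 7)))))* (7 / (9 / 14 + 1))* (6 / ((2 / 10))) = 1070685 / 736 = 1454.74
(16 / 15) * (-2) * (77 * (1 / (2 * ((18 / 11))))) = -6776 / 135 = -50.19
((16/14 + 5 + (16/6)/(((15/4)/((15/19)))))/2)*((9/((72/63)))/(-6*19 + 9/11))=-5885/25232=-0.23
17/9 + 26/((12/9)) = 385/18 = 21.39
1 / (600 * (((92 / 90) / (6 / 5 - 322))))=-1203 / 2300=-0.52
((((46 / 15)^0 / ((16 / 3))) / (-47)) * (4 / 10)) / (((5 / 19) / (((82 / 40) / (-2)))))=2337 / 376000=0.01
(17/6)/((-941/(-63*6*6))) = 6426/941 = 6.83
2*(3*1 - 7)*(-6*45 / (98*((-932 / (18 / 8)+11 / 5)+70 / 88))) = -2138400 / 39897221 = -0.05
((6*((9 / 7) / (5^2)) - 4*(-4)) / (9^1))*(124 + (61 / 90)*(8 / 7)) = 226.10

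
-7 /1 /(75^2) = -7 /5625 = -0.00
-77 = -77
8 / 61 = 0.13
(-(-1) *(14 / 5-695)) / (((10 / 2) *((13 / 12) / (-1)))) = 41532 / 325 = 127.79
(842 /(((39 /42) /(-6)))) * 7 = -38084.31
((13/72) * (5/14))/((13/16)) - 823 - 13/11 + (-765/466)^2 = -123612882143/150489108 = -821.41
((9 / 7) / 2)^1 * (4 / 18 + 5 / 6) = 19 / 28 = 0.68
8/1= 8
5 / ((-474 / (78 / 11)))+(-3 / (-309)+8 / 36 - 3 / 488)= 59354351 / 393114744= 0.15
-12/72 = -1/6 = -0.17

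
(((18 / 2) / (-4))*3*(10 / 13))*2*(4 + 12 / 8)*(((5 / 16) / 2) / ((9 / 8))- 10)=58575 / 104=563.22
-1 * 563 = -563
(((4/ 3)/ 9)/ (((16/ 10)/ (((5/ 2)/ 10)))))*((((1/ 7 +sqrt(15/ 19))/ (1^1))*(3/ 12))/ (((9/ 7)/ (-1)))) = -35*sqrt(285)/ 147744-5/ 7776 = -0.00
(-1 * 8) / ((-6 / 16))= 64 / 3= 21.33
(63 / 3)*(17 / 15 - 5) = -406 / 5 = -81.20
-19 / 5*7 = -133 / 5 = -26.60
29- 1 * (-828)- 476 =381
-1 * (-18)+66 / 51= 328 / 17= 19.29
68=68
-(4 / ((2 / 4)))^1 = -8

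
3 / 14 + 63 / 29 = 969 / 406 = 2.39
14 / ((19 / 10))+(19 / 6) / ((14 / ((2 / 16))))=7.40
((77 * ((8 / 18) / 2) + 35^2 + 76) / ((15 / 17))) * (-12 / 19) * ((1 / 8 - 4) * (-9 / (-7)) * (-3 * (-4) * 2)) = 75021612 / 665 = 112814.45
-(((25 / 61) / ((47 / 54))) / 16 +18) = -413523 / 22936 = -18.03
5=5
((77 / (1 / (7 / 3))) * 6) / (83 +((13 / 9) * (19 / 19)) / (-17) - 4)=82467 / 6037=13.66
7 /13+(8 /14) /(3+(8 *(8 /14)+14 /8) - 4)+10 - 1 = 18684 /1937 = 9.65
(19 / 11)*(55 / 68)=1.40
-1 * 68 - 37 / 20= -1397 / 20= -69.85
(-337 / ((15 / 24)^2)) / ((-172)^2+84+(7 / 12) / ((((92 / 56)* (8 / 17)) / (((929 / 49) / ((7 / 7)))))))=-23811072 / 819231625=-0.03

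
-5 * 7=-35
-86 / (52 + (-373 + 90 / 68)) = 0.27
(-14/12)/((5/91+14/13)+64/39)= -637/1514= -0.42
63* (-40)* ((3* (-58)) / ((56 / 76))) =595080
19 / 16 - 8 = -109 / 16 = -6.81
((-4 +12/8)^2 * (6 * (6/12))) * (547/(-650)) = -1641/104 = -15.78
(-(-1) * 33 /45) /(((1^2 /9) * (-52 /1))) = -33 /260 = -0.13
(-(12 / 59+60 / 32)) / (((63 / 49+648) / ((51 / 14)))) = -5559 / 476720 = -0.01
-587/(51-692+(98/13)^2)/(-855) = -99203/84409875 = -0.00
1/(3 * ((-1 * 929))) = -1/2787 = -0.00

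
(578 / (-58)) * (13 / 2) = -3757 / 58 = -64.78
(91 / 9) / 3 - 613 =-16460 / 27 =-609.63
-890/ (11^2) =-7.36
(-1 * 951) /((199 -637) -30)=2.03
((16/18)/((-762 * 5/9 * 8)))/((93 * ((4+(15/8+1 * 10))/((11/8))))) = -11/44999910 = -0.00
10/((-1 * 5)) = -2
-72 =-72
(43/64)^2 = 1849/4096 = 0.45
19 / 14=1.36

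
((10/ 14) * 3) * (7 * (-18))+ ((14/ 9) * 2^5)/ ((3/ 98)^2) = 4280722/ 81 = 52848.42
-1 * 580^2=-336400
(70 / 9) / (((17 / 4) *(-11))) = -280 / 1683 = -0.17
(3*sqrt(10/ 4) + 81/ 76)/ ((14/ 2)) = 81/ 532 + 3*sqrt(10)/ 14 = 0.83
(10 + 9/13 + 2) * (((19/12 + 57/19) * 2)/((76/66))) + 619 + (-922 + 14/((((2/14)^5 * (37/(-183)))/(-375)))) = 15953549964057/36556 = 436413993.98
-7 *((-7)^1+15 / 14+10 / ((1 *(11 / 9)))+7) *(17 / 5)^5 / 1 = -80931849 / 2750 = -29429.76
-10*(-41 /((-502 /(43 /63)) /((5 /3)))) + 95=4462630 /47439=94.07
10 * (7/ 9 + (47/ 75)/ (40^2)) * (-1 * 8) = -280141/ 4500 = -62.25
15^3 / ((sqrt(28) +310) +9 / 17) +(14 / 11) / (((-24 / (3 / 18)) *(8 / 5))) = 639363073595 / 58839789888 - 650250 *sqrt(7) / 9286583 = 10.68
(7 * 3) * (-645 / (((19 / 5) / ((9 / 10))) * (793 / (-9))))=1097145 / 30134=36.41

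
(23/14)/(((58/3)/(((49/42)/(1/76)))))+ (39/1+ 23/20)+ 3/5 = 5601/116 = 48.28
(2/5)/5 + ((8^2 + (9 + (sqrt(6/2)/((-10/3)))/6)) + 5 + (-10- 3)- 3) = 1552/25- sqrt(3)/20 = 61.99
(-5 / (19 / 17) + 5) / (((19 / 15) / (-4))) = -600 / 361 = -1.66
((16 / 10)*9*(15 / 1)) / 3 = 72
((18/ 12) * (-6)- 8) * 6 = -102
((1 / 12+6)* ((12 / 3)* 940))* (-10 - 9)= -434593.33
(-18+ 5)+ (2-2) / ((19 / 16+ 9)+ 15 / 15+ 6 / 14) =-13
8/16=1/2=0.50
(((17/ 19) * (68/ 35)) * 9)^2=108243216/ 442225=244.77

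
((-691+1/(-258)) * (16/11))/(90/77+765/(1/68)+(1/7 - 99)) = -4991812/257872161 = -0.02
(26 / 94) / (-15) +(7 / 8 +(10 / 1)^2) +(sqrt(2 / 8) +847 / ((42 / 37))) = 4780031 / 5640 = 847.52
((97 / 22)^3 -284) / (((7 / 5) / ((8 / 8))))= -10556795 / 74536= -141.63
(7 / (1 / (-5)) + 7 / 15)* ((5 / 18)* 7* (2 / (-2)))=1813 / 27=67.15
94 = 94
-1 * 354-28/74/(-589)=-7714708/21793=-354.00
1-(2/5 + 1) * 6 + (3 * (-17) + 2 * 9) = -202/5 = -40.40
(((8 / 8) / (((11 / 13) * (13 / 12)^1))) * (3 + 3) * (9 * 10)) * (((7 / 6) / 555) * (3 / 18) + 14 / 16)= 209874 / 407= 515.66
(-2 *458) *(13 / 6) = -1984.67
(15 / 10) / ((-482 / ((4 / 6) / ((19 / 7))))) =-7 / 9158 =-0.00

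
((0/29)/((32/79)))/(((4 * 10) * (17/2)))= 0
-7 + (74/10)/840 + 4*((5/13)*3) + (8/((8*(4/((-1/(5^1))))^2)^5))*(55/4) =-21763236823039996997/9160359936000000000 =-2.38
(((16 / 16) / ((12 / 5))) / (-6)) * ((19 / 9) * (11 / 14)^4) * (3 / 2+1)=-6954475 / 49787136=-0.14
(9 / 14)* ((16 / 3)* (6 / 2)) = 72 / 7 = 10.29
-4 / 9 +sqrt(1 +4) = -4 / 9 +sqrt(5) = 1.79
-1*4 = -4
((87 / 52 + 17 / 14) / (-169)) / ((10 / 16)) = -2102 / 76895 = -0.03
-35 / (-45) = 7 / 9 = 0.78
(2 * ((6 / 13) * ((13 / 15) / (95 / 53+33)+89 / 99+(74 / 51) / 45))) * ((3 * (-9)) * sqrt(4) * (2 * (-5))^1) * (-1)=-534122196 / 1120691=-476.60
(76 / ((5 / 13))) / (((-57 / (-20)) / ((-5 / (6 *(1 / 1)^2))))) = -520 / 9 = -57.78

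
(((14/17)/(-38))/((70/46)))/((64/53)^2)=-0.01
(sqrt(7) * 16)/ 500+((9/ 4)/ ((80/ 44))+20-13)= 4 * sqrt(7)/ 125+659/ 80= 8.32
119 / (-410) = -119 / 410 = -0.29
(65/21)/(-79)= -65/1659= -0.04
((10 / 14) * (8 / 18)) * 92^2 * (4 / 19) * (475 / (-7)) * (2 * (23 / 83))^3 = -1647703808000 / 252158067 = -6534.41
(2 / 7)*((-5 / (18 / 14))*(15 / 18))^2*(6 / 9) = 4375 / 2187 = 2.00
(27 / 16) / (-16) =-27 / 256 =-0.11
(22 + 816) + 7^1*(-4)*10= 558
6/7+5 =41/7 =5.86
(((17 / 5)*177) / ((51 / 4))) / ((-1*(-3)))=236 / 15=15.73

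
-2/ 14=-1/ 7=-0.14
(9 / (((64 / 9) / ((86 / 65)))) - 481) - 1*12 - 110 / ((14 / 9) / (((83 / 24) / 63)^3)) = -85862570883469 / 174752847360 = -491.34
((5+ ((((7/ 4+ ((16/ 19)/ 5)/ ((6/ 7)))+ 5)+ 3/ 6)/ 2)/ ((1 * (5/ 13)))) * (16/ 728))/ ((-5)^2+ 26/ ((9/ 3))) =1657/ 172900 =0.01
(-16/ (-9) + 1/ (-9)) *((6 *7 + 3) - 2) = 215/ 3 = 71.67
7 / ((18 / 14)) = 5.44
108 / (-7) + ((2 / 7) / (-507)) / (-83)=-4544746 / 294567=-15.43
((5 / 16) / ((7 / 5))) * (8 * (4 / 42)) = 25 / 147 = 0.17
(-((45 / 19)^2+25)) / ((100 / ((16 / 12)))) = -442 / 1083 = -0.41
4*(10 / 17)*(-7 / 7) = -40 / 17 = -2.35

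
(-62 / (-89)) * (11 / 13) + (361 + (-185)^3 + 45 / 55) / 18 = -80577851479 / 229086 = -351736.25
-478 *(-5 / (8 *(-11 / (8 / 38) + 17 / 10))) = -5975 / 1011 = -5.91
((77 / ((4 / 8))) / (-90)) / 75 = -77 / 3375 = -0.02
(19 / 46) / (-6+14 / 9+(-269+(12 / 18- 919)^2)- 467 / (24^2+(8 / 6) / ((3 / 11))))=148998 / 304119391865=0.00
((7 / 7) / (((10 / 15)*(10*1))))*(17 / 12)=17 / 80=0.21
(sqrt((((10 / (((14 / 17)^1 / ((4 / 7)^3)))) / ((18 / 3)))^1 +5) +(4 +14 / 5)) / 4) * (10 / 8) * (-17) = -17 * sqrt(6578655) / 2352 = -18.54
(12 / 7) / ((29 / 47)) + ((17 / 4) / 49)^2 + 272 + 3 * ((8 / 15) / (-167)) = 255608820023 / 930243440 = 274.78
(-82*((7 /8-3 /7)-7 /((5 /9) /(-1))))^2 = 22431951529 /19600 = 1144487.32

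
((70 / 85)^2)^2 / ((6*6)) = 9604 / 751689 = 0.01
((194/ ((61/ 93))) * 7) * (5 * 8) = 82815.74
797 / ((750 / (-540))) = -14346 / 25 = -573.84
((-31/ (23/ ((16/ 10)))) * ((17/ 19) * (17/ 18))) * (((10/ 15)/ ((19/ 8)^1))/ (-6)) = 286688/ 3362715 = 0.09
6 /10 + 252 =1263 /5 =252.60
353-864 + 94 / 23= -11659 / 23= -506.91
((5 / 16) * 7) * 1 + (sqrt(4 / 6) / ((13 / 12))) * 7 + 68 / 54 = 1489 / 432 + 28 * sqrt(6) / 13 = 8.72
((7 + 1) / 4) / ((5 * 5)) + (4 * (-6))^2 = 14402 / 25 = 576.08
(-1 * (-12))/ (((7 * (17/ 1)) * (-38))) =-6/ 2261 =-0.00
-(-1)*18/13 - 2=-8/13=-0.62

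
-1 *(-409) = 409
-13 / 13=-1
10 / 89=0.11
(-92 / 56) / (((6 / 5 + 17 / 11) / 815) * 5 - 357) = 206195 / 44804956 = 0.00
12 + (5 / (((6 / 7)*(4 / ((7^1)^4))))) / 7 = 12293 / 24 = 512.21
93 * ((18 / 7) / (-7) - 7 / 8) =-115.54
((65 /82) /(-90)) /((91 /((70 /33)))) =-5 /24354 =-0.00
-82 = -82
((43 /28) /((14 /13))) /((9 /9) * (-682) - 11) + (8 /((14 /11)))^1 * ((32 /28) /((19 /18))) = 6.80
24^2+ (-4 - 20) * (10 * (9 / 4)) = 36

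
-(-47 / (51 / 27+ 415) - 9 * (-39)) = -1316529 / 3752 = -350.89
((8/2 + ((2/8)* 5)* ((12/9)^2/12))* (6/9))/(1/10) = 2260/81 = 27.90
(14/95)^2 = 196/9025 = 0.02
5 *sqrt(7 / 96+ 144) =5 *sqrt(82986) / 24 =60.02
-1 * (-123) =123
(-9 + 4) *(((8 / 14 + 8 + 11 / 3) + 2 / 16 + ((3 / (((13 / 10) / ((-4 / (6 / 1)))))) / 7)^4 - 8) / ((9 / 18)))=-35923090295 / 822899532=-43.65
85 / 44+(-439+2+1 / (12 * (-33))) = -43072 / 99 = -435.07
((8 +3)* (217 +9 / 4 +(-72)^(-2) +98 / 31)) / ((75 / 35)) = 550433191 / 482112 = 1141.71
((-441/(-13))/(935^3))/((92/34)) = 441/28753260250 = 0.00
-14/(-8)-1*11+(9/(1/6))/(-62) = -1255/124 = -10.12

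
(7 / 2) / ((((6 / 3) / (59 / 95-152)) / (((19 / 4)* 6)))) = -302001 / 40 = -7550.02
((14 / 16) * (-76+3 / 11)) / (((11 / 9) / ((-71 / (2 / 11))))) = 3726009 / 176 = 21170.51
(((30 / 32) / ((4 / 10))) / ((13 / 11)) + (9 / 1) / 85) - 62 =-2118451 / 35360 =-59.91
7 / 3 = 2.33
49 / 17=2.88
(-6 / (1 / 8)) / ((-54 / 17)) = 136 / 9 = 15.11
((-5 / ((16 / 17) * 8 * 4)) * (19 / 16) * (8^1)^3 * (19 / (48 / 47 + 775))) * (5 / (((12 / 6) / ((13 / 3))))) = -93742675 / 3501408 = -26.77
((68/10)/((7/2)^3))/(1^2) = 272/1715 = 0.16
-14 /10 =-7 /5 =-1.40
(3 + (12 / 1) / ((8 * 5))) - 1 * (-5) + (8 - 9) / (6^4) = 8.30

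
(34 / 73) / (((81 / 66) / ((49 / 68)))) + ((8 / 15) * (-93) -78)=-1254803 / 9855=-127.33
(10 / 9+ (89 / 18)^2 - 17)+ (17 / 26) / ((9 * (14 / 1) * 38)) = 8.56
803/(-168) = -803/168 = -4.78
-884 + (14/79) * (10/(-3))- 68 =-225764/237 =-952.59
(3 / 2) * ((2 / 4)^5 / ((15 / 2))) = 1 / 160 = 0.01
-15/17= -0.88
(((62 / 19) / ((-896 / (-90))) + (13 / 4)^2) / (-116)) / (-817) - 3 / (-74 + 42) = 37860377 / 403349632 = 0.09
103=103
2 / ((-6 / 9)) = -3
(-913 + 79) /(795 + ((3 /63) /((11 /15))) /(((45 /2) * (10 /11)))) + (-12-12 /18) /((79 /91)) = -464117689 /29675481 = -15.64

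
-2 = -2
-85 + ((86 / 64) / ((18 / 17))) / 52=-2545189 / 29952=-84.98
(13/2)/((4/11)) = 143/8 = 17.88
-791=-791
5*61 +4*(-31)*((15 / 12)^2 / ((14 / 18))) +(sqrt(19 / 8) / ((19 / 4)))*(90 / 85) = 18*sqrt(38) / 323 +1565 / 28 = 56.24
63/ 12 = 21/ 4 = 5.25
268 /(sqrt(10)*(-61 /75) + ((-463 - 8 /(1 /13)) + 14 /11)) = -20638579500 /43565544643 + 29671620*sqrt(10) /43565544643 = -0.47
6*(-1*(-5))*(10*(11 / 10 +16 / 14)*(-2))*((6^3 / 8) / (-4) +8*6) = -388575 / 7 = -55510.71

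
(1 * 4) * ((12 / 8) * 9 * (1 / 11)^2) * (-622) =-277.59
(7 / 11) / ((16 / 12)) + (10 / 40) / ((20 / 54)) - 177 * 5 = -388893 / 440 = -883.85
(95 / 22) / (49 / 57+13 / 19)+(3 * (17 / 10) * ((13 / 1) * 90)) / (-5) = -11525037 / 9680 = -1190.60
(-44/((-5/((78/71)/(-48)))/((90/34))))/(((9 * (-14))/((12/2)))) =429/16898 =0.03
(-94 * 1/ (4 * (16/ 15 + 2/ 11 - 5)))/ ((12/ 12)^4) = 7755/ 1238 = 6.26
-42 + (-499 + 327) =-214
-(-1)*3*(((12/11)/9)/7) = 4/77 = 0.05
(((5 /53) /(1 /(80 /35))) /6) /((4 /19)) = 190 /1113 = 0.17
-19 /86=-0.22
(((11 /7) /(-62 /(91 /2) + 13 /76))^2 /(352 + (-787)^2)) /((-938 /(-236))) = 13937384032 /19739169847767069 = 0.00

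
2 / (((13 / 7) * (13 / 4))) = 56 / 169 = 0.33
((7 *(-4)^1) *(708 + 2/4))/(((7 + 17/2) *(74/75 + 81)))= -228900/14663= -15.61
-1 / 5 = -0.20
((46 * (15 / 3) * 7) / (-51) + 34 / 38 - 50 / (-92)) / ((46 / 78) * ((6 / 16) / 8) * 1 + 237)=-558701728 / 4395152409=-0.13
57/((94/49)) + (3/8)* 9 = 12441/376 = 33.09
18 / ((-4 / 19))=-85.50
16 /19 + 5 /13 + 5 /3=2144 /741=2.89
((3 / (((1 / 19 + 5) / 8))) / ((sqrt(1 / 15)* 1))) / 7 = 19* sqrt(15) / 28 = 2.63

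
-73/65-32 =-2153/65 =-33.12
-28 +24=-4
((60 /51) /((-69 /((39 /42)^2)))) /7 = -845 /402339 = -0.00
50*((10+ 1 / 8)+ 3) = 656.25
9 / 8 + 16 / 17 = 281 / 136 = 2.07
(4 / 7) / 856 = 1 / 1498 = 0.00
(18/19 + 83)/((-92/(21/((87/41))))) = -15785/1748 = -9.03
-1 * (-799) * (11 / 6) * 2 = 2929.67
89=89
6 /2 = 3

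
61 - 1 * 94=-33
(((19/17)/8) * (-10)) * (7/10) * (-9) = 1197/136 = 8.80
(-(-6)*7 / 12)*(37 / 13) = 259 / 26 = 9.96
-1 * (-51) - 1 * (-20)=71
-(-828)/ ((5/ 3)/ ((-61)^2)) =9242964/ 5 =1848592.80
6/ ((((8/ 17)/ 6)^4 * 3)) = 6765201/ 128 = 52853.13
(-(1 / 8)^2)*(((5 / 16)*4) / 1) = -5 / 256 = -0.02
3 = 3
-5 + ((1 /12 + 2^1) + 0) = -35 /12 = -2.92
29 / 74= 0.39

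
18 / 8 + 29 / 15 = 251 / 60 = 4.18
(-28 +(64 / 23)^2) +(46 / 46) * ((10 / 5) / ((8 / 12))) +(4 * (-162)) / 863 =-8221119 / 456527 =-18.01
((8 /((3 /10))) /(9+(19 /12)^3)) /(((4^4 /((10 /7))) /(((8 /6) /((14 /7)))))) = 1200 /156877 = 0.01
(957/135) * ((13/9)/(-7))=-4147/2835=-1.46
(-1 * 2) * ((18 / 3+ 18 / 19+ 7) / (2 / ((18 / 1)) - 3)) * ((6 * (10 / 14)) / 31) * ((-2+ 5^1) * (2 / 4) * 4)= 429300 / 53599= 8.01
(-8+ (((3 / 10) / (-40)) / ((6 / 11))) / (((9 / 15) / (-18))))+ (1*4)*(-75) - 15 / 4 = -24907 / 80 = -311.34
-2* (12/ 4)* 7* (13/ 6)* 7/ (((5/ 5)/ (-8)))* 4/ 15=20384/ 15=1358.93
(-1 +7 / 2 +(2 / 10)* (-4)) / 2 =17 / 20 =0.85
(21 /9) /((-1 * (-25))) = 7 /75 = 0.09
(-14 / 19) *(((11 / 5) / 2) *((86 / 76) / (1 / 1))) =-3311 / 3610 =-0.92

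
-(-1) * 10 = 10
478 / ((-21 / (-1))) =478 / 21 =22.76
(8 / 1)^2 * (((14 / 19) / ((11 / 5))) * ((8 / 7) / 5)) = 1024 / 209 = 4.90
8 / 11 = 0.73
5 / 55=1 / 11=0.09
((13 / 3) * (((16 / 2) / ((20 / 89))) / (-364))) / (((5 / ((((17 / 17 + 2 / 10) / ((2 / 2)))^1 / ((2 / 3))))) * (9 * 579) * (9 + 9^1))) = -89 / 54715500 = -0.00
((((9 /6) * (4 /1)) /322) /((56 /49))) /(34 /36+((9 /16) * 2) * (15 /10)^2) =108 /23023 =0.00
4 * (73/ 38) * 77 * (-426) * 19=-4789092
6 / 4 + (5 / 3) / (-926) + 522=523.50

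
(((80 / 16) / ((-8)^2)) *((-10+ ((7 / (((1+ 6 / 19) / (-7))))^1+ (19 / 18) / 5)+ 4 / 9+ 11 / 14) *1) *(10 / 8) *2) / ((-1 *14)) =72133 / 112896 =0.64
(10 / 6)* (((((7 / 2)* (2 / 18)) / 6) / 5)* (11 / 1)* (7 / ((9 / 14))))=3773 / 1458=2.59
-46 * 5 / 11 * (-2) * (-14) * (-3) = 19320 / 11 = 1756.36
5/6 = 0.83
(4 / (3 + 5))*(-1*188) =-94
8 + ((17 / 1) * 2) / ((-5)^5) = 24966 / 3125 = 7.99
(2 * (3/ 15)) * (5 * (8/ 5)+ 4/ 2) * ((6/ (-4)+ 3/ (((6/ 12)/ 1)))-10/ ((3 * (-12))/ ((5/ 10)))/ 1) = 167/ 9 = 18.56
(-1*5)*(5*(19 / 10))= -95 / 2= -47.50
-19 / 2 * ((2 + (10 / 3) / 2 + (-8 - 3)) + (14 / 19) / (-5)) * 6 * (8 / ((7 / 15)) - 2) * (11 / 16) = 310739 / 70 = 4439.13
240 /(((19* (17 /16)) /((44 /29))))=168960 /9367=18.04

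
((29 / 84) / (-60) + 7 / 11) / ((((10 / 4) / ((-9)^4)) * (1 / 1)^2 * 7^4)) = 25486569 / 36975400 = 0.69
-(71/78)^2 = -5041/6084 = -0.83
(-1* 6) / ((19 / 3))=-18 / 19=-0.95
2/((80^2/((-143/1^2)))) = -143/3200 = -0.04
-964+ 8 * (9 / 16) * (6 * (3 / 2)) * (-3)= -2171 / 2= -1085.50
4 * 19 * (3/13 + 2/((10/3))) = 4104/65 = 63.14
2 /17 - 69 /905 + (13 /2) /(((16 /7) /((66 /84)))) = 2240823 /984640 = 2.28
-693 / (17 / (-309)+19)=-214137 / 5854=-36.58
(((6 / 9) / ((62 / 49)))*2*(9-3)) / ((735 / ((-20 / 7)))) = -16 / 651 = -0.02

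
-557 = -557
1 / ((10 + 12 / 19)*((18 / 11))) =0.06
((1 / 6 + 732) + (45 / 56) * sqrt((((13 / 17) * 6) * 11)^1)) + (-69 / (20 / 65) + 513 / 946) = 45 * sqrt(14586) / 952 + 2886013 / 5676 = 514.17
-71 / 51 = -1.39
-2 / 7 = -0.29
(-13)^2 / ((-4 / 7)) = -1183 / 4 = -295.75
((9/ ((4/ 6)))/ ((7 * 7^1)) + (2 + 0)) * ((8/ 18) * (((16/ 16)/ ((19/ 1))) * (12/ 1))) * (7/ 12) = 446/ 1197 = 0.37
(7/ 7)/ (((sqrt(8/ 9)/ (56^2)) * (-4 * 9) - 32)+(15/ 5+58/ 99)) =-0.04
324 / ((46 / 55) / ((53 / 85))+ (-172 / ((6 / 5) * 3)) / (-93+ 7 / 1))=1700028 / 9953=170.81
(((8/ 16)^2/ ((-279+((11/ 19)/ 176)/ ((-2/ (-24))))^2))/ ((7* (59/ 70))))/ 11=14440/ 291714078249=0.00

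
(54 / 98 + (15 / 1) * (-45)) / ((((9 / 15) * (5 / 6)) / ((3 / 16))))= -12393 / 49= -252.92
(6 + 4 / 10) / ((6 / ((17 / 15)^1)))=272 / 225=1.21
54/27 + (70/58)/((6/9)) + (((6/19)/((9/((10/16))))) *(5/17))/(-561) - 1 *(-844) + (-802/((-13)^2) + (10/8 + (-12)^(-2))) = 35991444962093/42627643344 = 844.32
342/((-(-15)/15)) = 342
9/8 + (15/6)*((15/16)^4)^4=74347215944410944261/36893488147419103232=2.02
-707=-707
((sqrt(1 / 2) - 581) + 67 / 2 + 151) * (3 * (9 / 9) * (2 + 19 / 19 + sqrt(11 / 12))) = (-793 + sqrt(2)) * (sqrt(33) + 18) / 4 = -4698.96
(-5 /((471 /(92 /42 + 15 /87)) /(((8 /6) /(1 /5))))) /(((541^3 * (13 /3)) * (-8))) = 35975 /1180873408499694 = 0.00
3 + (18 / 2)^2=84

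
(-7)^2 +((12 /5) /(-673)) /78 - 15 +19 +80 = 5818083 /43745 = 133.00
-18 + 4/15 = -266/15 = -17.73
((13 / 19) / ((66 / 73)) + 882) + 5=1113247 / 1254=887.76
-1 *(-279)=279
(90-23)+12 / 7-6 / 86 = 20662 / 301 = 68.64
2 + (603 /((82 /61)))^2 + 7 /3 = 4059054679 /20172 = 201222.22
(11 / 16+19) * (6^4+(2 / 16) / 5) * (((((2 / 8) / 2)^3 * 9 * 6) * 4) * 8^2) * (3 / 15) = 88181541 / 640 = 137783.66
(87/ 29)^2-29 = -20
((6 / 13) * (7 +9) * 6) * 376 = 216576 / 13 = 16659.69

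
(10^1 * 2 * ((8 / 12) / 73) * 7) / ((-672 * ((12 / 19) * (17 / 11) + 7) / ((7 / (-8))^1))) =7315 / 35047008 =0.00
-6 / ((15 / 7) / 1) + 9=31 / 5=6.20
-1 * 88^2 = -7744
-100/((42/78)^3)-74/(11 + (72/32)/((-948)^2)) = -975426380468/1507027095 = -647.25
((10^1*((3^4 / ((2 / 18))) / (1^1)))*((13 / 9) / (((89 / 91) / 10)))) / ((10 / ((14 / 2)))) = 6707610 / 89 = 75366.40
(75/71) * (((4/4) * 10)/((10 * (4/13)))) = 975/284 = 3.43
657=657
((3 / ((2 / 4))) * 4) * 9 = 216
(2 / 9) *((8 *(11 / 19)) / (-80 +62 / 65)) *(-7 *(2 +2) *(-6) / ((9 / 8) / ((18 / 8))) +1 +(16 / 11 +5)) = -1964560 / 439299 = -4.47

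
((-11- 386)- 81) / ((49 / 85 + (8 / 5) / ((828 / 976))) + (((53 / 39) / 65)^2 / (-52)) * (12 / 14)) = -218590845209100 / 1126087531813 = -194.12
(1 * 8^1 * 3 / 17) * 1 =24 / 17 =1.41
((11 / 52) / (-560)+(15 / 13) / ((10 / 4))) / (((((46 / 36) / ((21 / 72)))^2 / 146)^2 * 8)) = 3.34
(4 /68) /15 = 1 /255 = 0.00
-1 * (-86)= 86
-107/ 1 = -107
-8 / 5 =-1.60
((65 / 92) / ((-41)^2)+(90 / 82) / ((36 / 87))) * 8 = 820540 / 38663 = 21.22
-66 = -66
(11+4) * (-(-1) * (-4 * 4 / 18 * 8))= -320 / 3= -106.67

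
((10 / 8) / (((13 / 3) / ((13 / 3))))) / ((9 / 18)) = 5 / 2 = 2.50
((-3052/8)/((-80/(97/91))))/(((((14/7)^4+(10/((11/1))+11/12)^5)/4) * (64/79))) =65377004609862/94521979247345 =0.69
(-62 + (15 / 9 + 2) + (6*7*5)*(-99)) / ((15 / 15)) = -62545 / 3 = -20848.33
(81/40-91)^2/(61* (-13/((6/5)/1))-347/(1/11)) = -37999443/21493600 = -1.77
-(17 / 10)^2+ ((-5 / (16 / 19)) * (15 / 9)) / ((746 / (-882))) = 1314437 / 149200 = 8.81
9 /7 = 1.29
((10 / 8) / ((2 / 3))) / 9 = 5 / 24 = 0.21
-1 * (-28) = 28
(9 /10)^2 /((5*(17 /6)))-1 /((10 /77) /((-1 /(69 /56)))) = 1849367 /293250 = 6.31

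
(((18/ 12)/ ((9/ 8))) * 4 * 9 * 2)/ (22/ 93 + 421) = 8928/ 39175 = 0.23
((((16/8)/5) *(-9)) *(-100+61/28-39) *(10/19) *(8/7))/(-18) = -15324/931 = -16.46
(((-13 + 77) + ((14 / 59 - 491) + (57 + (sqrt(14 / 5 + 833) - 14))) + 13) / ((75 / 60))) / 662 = -8750 / 19529 + 2 *sqrt(20895) / 8275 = -0.41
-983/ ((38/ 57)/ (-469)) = 1383081/ 2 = 691540.50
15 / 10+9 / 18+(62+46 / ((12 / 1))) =407 / 6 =67.83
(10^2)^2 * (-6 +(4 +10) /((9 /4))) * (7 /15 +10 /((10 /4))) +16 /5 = 1340432 /135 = 9929.13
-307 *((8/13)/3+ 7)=-86267/39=-2211.97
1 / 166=0.01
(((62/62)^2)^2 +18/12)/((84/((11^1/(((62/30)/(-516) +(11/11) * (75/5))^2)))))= 137288250/94304089327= 0.00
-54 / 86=-27 / 43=-0.63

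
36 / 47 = 0.77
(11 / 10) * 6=33 / 5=6.60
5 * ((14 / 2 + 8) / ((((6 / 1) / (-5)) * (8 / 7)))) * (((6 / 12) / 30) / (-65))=35 / 2496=0.01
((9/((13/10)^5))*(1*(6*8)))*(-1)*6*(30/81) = -96000000/371293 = -258.56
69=69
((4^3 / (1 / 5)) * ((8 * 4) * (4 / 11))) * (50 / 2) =93090.91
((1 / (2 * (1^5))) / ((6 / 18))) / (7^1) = 3 / 14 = 0.21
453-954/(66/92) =-9645/11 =-876.82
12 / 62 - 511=-15835 / 31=-510.81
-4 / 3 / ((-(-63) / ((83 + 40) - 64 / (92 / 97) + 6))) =-5660 / 4347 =-1.30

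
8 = 8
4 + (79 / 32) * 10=459 / 16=28.69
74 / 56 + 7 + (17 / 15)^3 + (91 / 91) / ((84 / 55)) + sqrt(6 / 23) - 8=sqrt(138) / 23 + 114907 / 47250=2.94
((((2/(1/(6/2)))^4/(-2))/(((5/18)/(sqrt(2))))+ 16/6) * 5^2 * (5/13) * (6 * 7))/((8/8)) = 14000/13 - 12247200 * sqrt(2)/13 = -1331242.80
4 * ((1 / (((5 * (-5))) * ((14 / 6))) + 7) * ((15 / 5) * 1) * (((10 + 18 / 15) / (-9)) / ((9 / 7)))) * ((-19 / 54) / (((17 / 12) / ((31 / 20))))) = 80612896 / 2581875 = 31.22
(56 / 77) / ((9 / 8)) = 64 / 99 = 0.65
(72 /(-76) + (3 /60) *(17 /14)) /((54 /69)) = -1.13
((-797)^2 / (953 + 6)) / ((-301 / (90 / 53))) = -57168810 / 15298927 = -3.74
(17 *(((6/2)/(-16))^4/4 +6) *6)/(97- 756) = -80220195/86376448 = -0.93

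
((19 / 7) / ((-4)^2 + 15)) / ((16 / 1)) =19 / 3472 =0.01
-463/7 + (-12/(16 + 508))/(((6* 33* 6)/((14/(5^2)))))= -300232399/4539150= -66.14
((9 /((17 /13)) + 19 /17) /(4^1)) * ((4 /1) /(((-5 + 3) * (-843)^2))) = -4 /710649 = -0.00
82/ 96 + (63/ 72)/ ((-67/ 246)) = -7585/ 3216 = -2.36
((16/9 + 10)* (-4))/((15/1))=-424/135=-3.14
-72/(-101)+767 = 77539/101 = 767.71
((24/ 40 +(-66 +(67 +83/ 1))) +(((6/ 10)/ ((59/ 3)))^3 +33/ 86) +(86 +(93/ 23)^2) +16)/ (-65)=-237481090425201/ 75916036836250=-3.13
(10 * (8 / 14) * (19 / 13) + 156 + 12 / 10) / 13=75326 / 5915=12.73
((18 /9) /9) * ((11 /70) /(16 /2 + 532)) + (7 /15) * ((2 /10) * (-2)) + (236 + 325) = 560.81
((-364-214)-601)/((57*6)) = -131/38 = -3.45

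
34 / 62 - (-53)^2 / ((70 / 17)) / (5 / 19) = -28120567 / 10850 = -2591.76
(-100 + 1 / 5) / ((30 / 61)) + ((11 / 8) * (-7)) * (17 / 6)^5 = -3048816277 / 1555200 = -1960.40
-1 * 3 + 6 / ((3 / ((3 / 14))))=-18 / 7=-2.57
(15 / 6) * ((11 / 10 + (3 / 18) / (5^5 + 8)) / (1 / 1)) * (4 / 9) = 103394 / 84591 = 1.22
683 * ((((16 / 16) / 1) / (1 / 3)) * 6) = 12294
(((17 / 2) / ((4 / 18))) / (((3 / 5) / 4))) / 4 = 255 / 4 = 63.75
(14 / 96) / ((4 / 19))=133 / 192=0.69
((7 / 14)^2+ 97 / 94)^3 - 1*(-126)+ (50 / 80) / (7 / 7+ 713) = 128.11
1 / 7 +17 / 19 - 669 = -88839 / 133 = -667.96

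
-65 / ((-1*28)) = 65 / 28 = 2.32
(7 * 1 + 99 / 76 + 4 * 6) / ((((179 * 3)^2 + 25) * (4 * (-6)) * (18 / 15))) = -12275 / 3156183936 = -0.00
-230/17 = -13.53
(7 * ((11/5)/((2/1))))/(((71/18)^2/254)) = 3168396/25205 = 125.71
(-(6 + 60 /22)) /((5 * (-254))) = 48 /6985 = 0.01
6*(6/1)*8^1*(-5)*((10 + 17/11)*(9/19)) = -1645920/209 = -7875.22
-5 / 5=-1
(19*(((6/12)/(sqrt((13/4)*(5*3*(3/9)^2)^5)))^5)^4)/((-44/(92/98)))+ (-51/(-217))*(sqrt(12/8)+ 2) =51*sqrt(6)/434+ 192333366119265392057958985650797765069049265374297/409179808312554804672345198923721909523010253906250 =0.76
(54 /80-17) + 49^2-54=2330.68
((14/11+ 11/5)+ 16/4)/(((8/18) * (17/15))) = 11097/748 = 14.84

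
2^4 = 16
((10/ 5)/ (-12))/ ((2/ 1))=-1/ 12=-0.08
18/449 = 0.04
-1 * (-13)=13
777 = 777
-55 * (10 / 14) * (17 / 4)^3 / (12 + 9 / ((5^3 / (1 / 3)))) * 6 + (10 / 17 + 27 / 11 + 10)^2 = -5238128443871 / 3924361056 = -1334.77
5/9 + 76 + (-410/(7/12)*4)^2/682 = 1754373301/150381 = 11666.19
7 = 7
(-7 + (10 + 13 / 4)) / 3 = 25 / 12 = 2.08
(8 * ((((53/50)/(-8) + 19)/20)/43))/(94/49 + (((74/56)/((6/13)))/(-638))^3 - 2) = -1161647184996942336/540297231279809375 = -2.15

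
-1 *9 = -9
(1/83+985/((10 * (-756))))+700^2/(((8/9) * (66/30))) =345898186771/1380456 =250568.06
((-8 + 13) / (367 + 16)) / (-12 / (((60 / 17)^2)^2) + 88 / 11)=5400000 / 3277131457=0.00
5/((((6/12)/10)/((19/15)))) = 126.67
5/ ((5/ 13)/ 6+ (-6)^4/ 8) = 390/ 12641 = 0.03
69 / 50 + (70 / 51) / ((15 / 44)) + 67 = 553907 / 7650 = 72.41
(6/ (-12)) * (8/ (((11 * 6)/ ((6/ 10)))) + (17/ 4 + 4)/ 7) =-1927/ 3080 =-0.63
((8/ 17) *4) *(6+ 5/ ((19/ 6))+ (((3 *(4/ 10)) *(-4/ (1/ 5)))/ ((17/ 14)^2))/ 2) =-98304/ 93347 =-1.05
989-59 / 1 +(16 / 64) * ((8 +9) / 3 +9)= 2801 / 3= 933.67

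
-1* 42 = -42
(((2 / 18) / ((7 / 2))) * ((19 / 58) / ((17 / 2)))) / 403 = 38 / 12516777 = 0.00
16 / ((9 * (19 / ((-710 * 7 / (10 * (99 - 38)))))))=-7952 / 10431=-0.76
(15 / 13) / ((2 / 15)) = 225 / 26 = 8.65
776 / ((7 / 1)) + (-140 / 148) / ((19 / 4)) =544548 / 4921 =110.66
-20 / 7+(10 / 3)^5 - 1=407.67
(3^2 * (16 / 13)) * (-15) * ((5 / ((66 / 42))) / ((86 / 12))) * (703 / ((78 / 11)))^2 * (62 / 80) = -53085459735 / 94471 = -561923.34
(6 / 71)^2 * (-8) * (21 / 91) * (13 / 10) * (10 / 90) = -48 / 25205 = -0.00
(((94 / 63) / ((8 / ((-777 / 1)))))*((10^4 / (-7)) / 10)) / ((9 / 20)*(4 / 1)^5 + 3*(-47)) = 2173750 / 33579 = 64.74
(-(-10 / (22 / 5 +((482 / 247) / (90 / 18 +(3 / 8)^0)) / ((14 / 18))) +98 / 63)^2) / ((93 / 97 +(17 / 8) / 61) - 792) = 1798253384971904 / 5261979426813592191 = 0.00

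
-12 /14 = -6 /7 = -0.86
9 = 9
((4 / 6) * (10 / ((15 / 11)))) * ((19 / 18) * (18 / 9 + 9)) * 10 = 567.65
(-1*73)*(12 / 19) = -46.11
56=56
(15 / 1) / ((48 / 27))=135 / 16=8.44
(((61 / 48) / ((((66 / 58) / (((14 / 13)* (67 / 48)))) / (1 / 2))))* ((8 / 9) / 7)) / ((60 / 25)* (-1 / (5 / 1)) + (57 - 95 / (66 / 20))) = 2963075 / 770930784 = 0.00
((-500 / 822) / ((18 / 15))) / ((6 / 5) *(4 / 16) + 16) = -6250 / 200979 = -0.03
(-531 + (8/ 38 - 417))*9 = -162072/ 19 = -8530.11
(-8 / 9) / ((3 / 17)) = -136 / 27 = -5.04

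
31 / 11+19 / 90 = 2999 / 990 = 3.03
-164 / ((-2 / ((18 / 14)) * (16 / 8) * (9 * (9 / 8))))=328 / 63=5.21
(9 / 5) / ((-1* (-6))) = 3 / 10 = 0.30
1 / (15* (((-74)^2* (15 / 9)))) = 1 / 136900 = 0.00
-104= -104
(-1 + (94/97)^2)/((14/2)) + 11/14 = 102353/131726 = 0.78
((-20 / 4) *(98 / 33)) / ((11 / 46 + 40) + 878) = -22540 / 1393887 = -0.02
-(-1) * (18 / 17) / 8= 9 / 68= 0.13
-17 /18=-0.94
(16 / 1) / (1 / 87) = 1392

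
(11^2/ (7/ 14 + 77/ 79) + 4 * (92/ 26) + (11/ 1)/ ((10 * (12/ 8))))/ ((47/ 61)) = 268668949/ 2135445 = 125.81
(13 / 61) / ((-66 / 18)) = -39 / 671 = -0.06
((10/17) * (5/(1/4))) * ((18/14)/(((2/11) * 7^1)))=9900/833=11.88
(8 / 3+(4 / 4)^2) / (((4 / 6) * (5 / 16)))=88 / 5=17.60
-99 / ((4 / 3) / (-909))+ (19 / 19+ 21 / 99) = 8909269 / 132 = 67494.46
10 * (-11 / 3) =-110 / 3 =-36.67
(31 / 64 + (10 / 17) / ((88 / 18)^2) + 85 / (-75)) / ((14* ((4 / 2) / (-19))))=23425309 / 55292160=0.42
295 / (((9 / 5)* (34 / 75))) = 36875 / 102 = 361.52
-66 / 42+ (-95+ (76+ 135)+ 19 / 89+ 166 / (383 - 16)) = 26315292 / 228641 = 115.09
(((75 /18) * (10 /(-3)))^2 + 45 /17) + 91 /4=1202387 /5508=218.30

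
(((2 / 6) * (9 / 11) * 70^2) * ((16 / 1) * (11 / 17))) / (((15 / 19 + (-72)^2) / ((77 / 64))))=3.21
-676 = -676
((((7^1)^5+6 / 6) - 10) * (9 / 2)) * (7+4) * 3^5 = 202054743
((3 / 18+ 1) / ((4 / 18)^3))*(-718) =-610659 / 8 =-76332.38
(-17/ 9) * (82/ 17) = -82/ 9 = -9.11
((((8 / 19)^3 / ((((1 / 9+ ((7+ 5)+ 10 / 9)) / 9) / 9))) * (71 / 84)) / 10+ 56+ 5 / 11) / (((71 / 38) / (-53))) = -1881787211982 / 1174284265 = -1602.50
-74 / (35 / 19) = -1406 / 35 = -40.17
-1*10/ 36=-5/ 18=-0.28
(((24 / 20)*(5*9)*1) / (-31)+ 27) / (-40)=-783 / 1240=-0.63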